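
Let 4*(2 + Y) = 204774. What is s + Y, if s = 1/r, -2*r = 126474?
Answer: 6474393769/126474 ≈ 51192.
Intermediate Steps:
r = -63237 (r = -½*126474 = -63237)
Y = 102383/2 (Y = -2 + (¼)*204774 = -2 + 102387/2 = 102383/2 ≈ 51192.)
s = -1/63237 (s = 1/(-63237) = -1/63237 ≈ -1.5814e-5)
s + Y = -1/63237 + 102383/2 = 6474393769/126474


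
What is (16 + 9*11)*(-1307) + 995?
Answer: -149310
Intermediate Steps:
(16 + 9*11)*(-1307) + 995 = (16 + 99)*(-1307) + 995 = 115*(-1307) + 995 = -150305 + 995 = -149310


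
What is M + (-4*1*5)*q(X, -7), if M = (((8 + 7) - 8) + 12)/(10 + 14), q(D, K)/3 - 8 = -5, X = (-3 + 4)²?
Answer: -4301/24 ≈ -179.21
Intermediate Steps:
X = 1 (X = 1² = 1)
q(D, K) = 9 (q(D, K) = 24 + 3*(-5) = 24 - 15 = 9)
M = 19/24 (M = ((15 - 8) + 12)/24 = (7 + 12)*(1/24) = 19*(1/24) = 19/24 ≈ 0.79167)
M + (-4*1*5)*q(X, -7) = 19/24 + (-4*1*5)*9 = 19/24 - 4*5*9 = 19/24 - 20*9 = 19/24 - 180 = -4301/24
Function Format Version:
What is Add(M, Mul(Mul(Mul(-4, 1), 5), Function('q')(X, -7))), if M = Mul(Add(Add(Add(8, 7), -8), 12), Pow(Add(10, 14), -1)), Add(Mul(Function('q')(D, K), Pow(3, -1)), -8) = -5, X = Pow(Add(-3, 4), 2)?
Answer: Rational(-4301, 24) ≈ -179.21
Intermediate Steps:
X = 1 (X = Pow(1, 2) = 1)
Function('q')(D, K) = 9 (Function('q')(D, K) = Add(24, Mul(3, -5)) = Add(24, -15) = 9)
M = Rational(19, 24) (M = Mul(Add(Add(15, -8), 12), Pow(24, -1)) = Mul(Add(7, 12), Rational(1, 24)) = Mul(19, Rational(1, 24)) = Rational(19, 24) ≈ 0.79167)
Add(M, Mul(Mul(Mul(-4, 1), 5), Function('q')(X, -7))) = Add(Rational(19, 24), Mul(Mul(Mul(-4, 1), 5), 9)) = Add(Rational(19, 24), Mul(Mul(-4, 5), 9)) = Add(Rational(19, 24), Mul(-20, 9)) = Add(Rational(19, 24), -180) = Rational(-4301, 24)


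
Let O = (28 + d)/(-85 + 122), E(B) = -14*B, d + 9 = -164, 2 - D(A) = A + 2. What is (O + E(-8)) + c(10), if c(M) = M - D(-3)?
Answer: 4258/37 ≈ 115.08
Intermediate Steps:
D(A) = -A (D(A) = 2 - (A + 2) = 2 - (2 + A) = 2 + (-2 - A) = -A)
d = -173 (d = -9 - 164 = -173)
O = -145/37 (O = (28 - 173)/(-85 + 122) = -145/37 ≈ -3.9189)
c(M) = -3 + M (c(M) = M - (-1)*(-3) = M - 1*3 = M - 3 = -3 + M)
(O + E(-8)) + c(10) = (-145/37 - 14*(-8)) + (-3 + 10) = (-145/37 + 112) + 7 = 3999/37 + 7 = 4258/37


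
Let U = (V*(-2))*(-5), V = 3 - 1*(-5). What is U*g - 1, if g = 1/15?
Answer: 13/3 ≈ 4.3333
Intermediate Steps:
V = 8 (V = 3 + 5 = 8)
g = 1/15 ≈ 0.066667
U = 80 (U = (8*(-2))*(-5) = -16*(-5) = 80)
U*g - 1 = 80*(1/15) - 1 = 16/3 - 1 = 13/3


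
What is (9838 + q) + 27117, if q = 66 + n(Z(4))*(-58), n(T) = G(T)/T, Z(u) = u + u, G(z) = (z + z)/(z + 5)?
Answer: 481157/13 ≈ 37012.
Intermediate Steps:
G(z) = 2*z/(5 + z) (G(z) = (2*z)/(5 + z) = 2*z/(5 + z))
Z(u) = 2*u
n(T) = 2/(5 + T) (n(T) = (2*T/(5 + T))/T = 2/(5 + T))
q = 742/13 (q = 66 + (2/(5 + 2*4))*(-58) = 66 + (2/(5 + 8))*(-58) = 66 + (2/13)*(-58) = 66 - 116/13 = 742/13 ≈ 57.077)
(9838 + q) + 27117 = (9838 + 742/13) + 27117 = 128636/13 + 27117 = 481157/13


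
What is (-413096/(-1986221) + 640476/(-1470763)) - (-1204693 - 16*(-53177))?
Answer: 1033719446494402455/2921260356623 ≈ 3.5386e+5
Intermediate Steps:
(-413096/(-1986221) + 640476/(-1470763)) - (-1204693 - 16*(-53177)) = (-413096*(-1/1986221) + 640476*(-1/1470763)) - (-1204693 + 850832) = (413096/1986221 - 640476/1470763) - 1*(-353861) = -664560568948/2921260356623 + 353861 = 1033719446494402455/2921260356623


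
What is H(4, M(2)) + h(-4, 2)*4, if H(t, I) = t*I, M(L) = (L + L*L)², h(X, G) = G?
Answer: 152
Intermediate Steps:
M(L) = (L + L²)²
H(t, I) = I*t
H(4, M(2)) + h(-4, 2)*4 = (2²*(1 + 2)²)*4 + 2*4 = (4*3²)*4 + 8 = (4*9)*4 + 8 = 36*4 + 8 = 144 + 8 = 152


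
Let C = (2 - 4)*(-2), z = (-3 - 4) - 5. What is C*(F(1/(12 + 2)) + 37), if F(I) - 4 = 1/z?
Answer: 491/3 ≈ 163.67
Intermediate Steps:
z = -12 (z = -7 - 5 = -12)
C = 4 (C = -2*(-2) = 4)
F(I) = 47/12 (F(I) = 4 + 1/(-12) = 4 - 1/12 = 47/12)
C*(F(1/(12 + 2)) + 37) = 4*(47/12 + 37) = 4*(491/12) = 491/3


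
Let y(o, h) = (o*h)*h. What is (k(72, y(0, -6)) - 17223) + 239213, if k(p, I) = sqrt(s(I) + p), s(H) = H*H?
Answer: 221990 + 6*sqrt(2) ≈ 2.2200e+5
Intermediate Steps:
y(o, h) = o*h**2 (y(o, h) = (h*o)*h = o*h**2)
s(H) = H**2
k(p, I) = sqrt(p + I**2) (k(p, I) = sqrt(I**2 + p) = sqrt(p + I**2))
(k(72, y(0, -6)) - 17223) + 239213 = (sqrt(72 + (0*(-6)**2)**2) - 17223) + 239213 = (sqrt(72 + (0*36)**2) - 17223) + 239213 = (sqrt(72 + 0**2) - 17223) + 239213 = (sqrt(72 + 0) - 17223) + 239213 = (sqrt(72) - 17223) + 239213 = (6*sqrt(2) - 17223) + 239213 = (-17223 + 6*sqrt(2)) + 239213 = 221990 + 6*sqrt(2)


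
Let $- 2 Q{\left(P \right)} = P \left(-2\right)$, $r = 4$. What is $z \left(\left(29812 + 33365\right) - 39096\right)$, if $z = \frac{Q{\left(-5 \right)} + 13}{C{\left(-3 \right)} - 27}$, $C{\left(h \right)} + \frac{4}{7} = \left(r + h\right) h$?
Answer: $- \frac{674268}{107} \approx -6301.6$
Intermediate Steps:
$Q{\left(P \right)} = P$ ($Q{\left(P \right)} = - \frac{P \left(-2\right)}{2} = - \frac{\left(-2\right) P}{2} = P$)
$C{\left(h \right)} = - \frac{4}{7} + h \left(4 + h\right)$ ($C{\left(h \right)} = - \frac{4}{7} + \left(4 + h\right) h = - \frac{4}{7} + h \left(4 + h\right)$)
$z = - \frac{28}{107}$ ($z = \frac{-5 + 13}{\left(- \frac{4}{7} + \left(-3\right)^{2} + 4 \left(-3\right)\right) - 27} = \frac{8}{\left(- \frac{4}{7} + 9 - 12\right) - 27} = \frac{8}{- \frac{25}{7} - 27} = \frac{8}{- \frac{214}{7}} = 8 \left(- \frac{7}{214}\right) = - \frac{28}{107} \approx -0.26168$)
$z \left(\left(29812 + 33365\right) - 39096\right) = - \frac{28 \left(\left(29812 + 33365\right) - 39096\right)}{107} = - \frac{28 \left(63177 - 39096\right)}{107} = \left(- \frac{28}{107}\right) 24081 = - \frac{674268}{107}$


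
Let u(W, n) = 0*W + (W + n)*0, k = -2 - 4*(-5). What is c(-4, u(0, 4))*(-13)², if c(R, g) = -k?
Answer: -3042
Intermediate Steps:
k = 18 (k = -2 + 20 = 18)
u(W, n) = 0 (u(W, n) = 0 + 0 = 0)
c(R, g) = -18 (c(R, g) = -1*18 = -18)
c(-4, u(0, 4))*(-13)² = -18*(-13)² = -18*169 = -3042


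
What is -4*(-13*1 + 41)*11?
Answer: -1232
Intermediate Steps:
-4*(-13*1 + 41)*11 = -4*(-13 + 41)*11 = -112*11 = -4*308 = -1232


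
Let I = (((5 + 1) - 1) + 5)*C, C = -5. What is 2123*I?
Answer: -106150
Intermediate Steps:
I = -50 (I = (((5 + 1) - 1) + 5)*(-5) = ((6 - 1) + 5)*(-5) = (5 + 5)*(-5) = 10*(-5) = -50)
2123*I = 2123*(-50) = -106150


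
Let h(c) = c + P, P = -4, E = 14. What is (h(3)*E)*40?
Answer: -560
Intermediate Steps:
h(c) = -4 + c (h(c) = c - 4 = -4 + c)
(h(3)*E)*40 = ((-4 + 3)*14)*40 = -1*14*40 = -14*40 = -560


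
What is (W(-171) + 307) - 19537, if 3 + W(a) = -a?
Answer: -19062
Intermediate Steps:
W(a) = -3 - a
(W(-171) + 307) - 19537 = ((-3 - 1*(-171)) + 307) - 19537 = ((-3 + 171) + 307) - 19537 = (168 + 307) - 19537 = 475 - 19537 = -19062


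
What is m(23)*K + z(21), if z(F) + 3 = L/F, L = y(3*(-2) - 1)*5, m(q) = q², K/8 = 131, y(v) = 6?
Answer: 3880733/7 ≈ 5.5439e+5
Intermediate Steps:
K = 1048 (K = 8*131 = 1048)
L = 30 (L = 6*5 = 30)
z(F) = -3 + 30/F
m(23)*K + z(21) = 23²*1048 + (-3 + 30/21) = 529*1048 + (-3 + 30*(1/21)) = 554392 + (-3 + 10/7) = 554392 - 11/7 = 3880733/7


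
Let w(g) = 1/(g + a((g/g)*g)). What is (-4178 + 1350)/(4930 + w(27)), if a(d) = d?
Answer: -152712/266221 ≈ -0.57363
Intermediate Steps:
w(g) = 1/(2*g) (w(g) = 1/(g + (g/g)*g) = 1/(g + 1*g) = 1/(g + g) = 1/(2*g))
(-4178 + 1350)/(4930 + w(27)) = (-4178 + 1350)/(4930 + (½)/27) = -2828/(4930 + (½)*(1/27)) = -2828/(4930 + 1/54) = -2828/266221/54 = -2828*54/266221 = -152712/266221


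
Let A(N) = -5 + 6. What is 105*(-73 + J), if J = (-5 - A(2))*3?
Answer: -9555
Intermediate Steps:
A(N) = 1
J = -18 (J = (-5 - 1*1)*3 = (-5 - 1)*3 = -6*3 = -18)
105*(-73 + J) = 105*(-73 - 18) = 105*(-91) = -9555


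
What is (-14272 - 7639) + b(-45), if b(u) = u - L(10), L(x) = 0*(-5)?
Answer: -21956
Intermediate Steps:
L(x) = 0
b(u) = u (b(u) = u - 1*0 = u + 0 = u)
(-14272 - 7639) + b(-45) = (-14272 - 7639) - 45 = -21911 - 45 = -21956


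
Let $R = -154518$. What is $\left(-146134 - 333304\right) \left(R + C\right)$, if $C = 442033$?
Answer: $-137845616570$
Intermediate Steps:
$\left(-146134 - 333304\right) \left(R + C\right) = \left(-146134 - 333304\right) \left(-154518 + 442033\right) = \left(-479438\right) 287515 = -137845616570$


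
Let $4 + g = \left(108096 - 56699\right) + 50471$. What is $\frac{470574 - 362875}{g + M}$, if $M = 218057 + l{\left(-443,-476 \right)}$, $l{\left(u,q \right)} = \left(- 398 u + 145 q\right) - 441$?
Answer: $\frac{107699}{426774} \approx 0.25236$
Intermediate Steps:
$g = 101864$ ($g = -4 + \left(\left(108096 - 56699\right) + 50471\right) = -4 + \left(51397 + 50471\right) = -4 + 101868 = 101864$)
$l{\left(u,q \right)} = -441 - 398 u + 145 q$
$M = 324910$ ($M = 218057 - -106853 = 218057 + 106853 = 324910$)
$\frac{470574 - 362875}{g + M} = \frac{470574 - 362875}{101864 + 324910} = \frac{470574 - 362875}{426774} = \left(470574 - 362875\right) \frac{1}{426774} = 107699 \cdot \frac{1}{426774} = \frac{107699}{426774}$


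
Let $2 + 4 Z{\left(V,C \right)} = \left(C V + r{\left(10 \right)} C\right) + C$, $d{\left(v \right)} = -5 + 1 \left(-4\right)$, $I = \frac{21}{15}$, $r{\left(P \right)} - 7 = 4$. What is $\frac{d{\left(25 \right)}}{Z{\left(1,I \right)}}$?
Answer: $- \frac{20}{9} \approx -2.2222$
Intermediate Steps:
$r{\left(P \right)} = 11$ ($r{\left(P \right)} = 7 + 4 = 11$)
$I = \frac{7}{5}$ ($I = 21 \cdot \frac{1}{15} = \frac{7}{5} \approx 1.4$)
$d{\left(v \right)} = -9$ ($d{\left(v \right)} = -5 - 4 = -9$)
$Z{\left(V,C \right)} = - \frac{1}{2} + 3 C + \frac{C V}{4}$ ($Z{\left(V,C \right)} = - \frac{1}{2} + \frac{\left(C V + 11 C\right) + C}{4} = - \frac{1}{2} + \frac{\left(11 C + C V\right) + C}{4} = - \frac{1}{2} + \frac{12 C + C V}{4} = - \frac{1}{2} + \left(3 C + \frac{C V}{4}\right) = - \frac{1}{2} + 3 C + \frac{C V}{4}$)
$\frac{d{\left(25 \right)}}{Z{\left(1,I \right)}} = - \frac{9}{- \frac{1}{2} + 3 \cdot \frac{7}{5} + \frac{1}{4} \cdot \frac{7}{5} \cdot 1} = - \frac{9}{- \frac{1}{2} + \frac{21}{5} + \frac{7}{20}} = - \frac{9}{\frac{81}{20}} = \left(-9\right) \frac{20}{81} = - \frac{20}{9}$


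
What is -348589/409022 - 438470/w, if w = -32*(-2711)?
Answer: -52396167317/8870869136 ≈ -5.9065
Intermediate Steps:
w = 86752
-348589/409022 - 438470/w = -348589/409022 - 438470/86752 = -348589*1/409022 - 438470*1/86752 = -348589/409022 - 219235/43376 = -52396167317/8870869136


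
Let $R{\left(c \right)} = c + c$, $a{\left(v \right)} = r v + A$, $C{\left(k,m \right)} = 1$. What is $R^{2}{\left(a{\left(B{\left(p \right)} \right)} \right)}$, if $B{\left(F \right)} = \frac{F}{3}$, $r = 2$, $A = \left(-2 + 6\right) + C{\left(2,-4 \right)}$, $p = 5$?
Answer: $\frac{2500}{9} \approx 277.78$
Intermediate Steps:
$A = 5$ ($A = \left(-2 + 6\right) + 1 = 4 + 1 = 5$)
$B{\left(F \right)} = \frac{F}{3}$ ($B{\left(F \right)} = F \frac{1}{3} = \frac{F}{3}$)
$a{\left(v \right)} = 5 + 2 v$ ($a{\left(v \right)} = 2 v + 5 = 5 + 2 v$)
$R{\left(c \right)} = 2 c$
$R^{2}{\left(a{\left(B{\left(p \right)} \right)} \right)} = \left(2 \left(5 + 2 \cdot \frac{1}{3} \cdot 5\right)\right)^{2} = \left(2 \left(5 + 2 \cdot \frac{5}{3}\right)\right)^{2} = \left(2 \left(5 + \frac{10}{3}\right)\right)^{2} = \left(2 \cdot \frac{25}{3}\right)^{2} = \left(\frac{50}{3}\right)^{2} = \frac{2500}{9}$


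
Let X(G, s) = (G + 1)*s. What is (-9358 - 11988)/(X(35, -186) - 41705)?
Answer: 21346/48401 ≈ 0.44102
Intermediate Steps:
X(G, s) = s*(1 + G) (X(G, s) = (1 + G)*s = s*(1 + G))
(-9358 - 11988)/(X(35, -186) - 41705) = (-9358 - 11988)/(-186*(1 + 35) - 41705) = -21346/(-186*36 - 41705) = -21346/(-6696 - 41705) = -21346/(-48401) = -21346*(-1/48401) = 21346/48401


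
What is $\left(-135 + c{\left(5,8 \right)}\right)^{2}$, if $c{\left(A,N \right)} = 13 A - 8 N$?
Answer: $17956$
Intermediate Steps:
$c{\left(A,N \right)} = - 8 N + 13 A$
$\left(-135 + c{\left(5,8 \right)}\right)^{2} = \left(-135 + \left(\left(-8\right) 8 + 13 \cdot 5\right)\right)^{2} = \left(-135 + \left(-64 + 65\right)\right)^{2} = \left(-135 + 1\right)^{2} = \left(-134\right)^{2} = 17956$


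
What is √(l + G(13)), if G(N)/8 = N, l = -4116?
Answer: 2*I*√1003 ≈ 63.34*I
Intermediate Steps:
G(N) = 8*N
√(l + G(13)) = √(-4116 + 8*13) = √(-4116 + 104) = √(-4012) = 2*I*√1003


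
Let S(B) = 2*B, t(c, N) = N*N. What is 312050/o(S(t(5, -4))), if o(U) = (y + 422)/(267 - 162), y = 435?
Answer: 32765250/857 ≈ 38233.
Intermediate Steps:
t(c, N) = N²
o(U) = 857/105 (o(U) = (435 + 422)/(267 - 162) = 857/105)
312050/o(S(t(5, -4))) = 312050/(857/105) = 312050*(105/857) = 32765250/857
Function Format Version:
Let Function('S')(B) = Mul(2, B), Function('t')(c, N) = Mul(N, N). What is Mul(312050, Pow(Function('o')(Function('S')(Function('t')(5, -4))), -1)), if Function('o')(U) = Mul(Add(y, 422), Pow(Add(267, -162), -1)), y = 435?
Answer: Rational(32765250, 857) ≈ 38233.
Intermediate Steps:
Function('t')(c, N) = Pow(N, 2)
Function('o')(U) = Rational(857, 105) (Function('o')(U) = Mul(Add(435, 422), Pow(Add(267, -162), -1)) = Mul(857, Pow(105, -1)) = Mul(857, Rational(1, 105)) = Rational(857, 105))
Mul(312050, Pow(Function('o')(Function('S')(Function('t')(5, -4))), -1)) = Mul(312050, Pow(Rational(857, 105), -1)) = Mul(312050, Rational(105, 857)) = Rational(32765250, 857)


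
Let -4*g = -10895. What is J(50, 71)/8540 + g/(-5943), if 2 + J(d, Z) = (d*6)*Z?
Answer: 14759027/7250460 ≈ 2.0356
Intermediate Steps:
g = 10895/4 (g = -¼*(-10895) = 10895/4 ≈ 2723.8)
J(d, Z) = -2 + 6*Z*d (J(d, Z) = -2 + (d*6)*Z = -2 + (6*d)*Z = -2 + 6*Z*d)
J(50, 71)/8540 + g/(-5943) = (-2 + 6*71*50)/8540 + (10895/4)/(-5943) = (-2 + 21300)*(1/8540) + (10895/4)*(-1/5943) = 21298*(1/8540) - 10895/23772 = 10649/4270 - 10895/23772 = 14759027/7250460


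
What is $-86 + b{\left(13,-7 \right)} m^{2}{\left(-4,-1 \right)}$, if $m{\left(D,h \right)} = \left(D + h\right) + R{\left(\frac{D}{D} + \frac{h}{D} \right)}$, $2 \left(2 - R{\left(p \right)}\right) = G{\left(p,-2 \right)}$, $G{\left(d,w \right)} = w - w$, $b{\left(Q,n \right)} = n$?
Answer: $-149$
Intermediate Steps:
$G{\left(d,w \right)} = 0$
$R{\left(p \right)} = 2$ ($R{\left(p \right)} = 2 - 0 = 2 + 0 = 2$)
$m{\left(D,h \right)} = 2 + D + h$ ($m{\left(D,h \right)} = \left(D + h\right) + 2 = 2 + D + h$)
$-86 + b{\left(13,-7 \right)} m^{2}{\left(-4,-1 \right)} = -86 - 7 \left(2 - 4 - 1\right)^{2} = -86 - 7 \left(-3\right)^{2} = -86 - 63 = -149$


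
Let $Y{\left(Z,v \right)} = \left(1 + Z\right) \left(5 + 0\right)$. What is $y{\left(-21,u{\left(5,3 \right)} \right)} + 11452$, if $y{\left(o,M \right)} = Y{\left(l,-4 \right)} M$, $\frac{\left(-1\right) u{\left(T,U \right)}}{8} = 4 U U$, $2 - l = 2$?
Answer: $10012$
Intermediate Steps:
$l = 0$ ($l = 2 - 2 = 0$)
$Y{\left(Z,v \right)} = 5 + 5 Z$ ($Y{\left(Z,v \right)} = \left(1 + Z\right) 5 = 5 + 5 Z$)
$u{\left(T,U \right)} = - 32 U^{2}$ ($u{\left(T,U \right)} = - 8 \cdot 4 U U = - 8 \cdot 4 U^{2} = - 32 U^{2}$)
$y{\left(o,M \right)} = 5 M$ ($y{\left(o,M \right)} = \left(5 + 5 \cdot 0\right) M = \left(5 + 0\right) M = 5 M$)
$y{\left(-21,u{\left(5,3 \right)} \right)} + 11452 = 5 \left(- 32 \cdot 3^{2}\right) + 11452 = 5 \left(\left(-32\right) 9\right) + 11452 = 5 \left(-288\right) + 11452 = -1440 + 11452 = 10012$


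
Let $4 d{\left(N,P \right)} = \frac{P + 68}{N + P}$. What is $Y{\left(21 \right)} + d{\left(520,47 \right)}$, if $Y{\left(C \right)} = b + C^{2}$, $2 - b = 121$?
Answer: $\frac{730411}{2268} \approx 322.05$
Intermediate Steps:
$b = -119$ ($b = 2 - 121 = -119$)
$d{\left(N,P \right)} = \frac{68 + P}{4 \left(N + P\right)}$ ($d{\left(N,P \right)} = \frac{\left(P + 68\right) \frac{1}{N + P}}{4} = \frac{\left(68 + P\right) \frac{1}{N + P}}{4} = \frac{\frac{1}{N + P} \left(68 + P\right)}{4} = \frac{68 + P}{4 \left(N + P\right)}$)
$Y{\left(C \right)} = -119 + C^{2}$
$Y{\left(21 \right)} + d{\left(520,47 \right)} = \left(-119 + 21^{2}\right) + \frac{17 + \frac{1}{4} \cdot 47}{520 + 47} = \left(-119 + 441\right) + \frac{17 + \frac{47}{4}}{567} = 322 + \frac{1}{567} \cdot \frac{115}{4} = 322 + \frac{115}{2268} = \frac{730411}{2268}$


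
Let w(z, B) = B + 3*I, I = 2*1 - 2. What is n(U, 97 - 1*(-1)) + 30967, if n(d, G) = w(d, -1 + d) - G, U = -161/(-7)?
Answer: 30891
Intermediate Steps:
I = 0 (I = 2 - 2 = 0)
U = 23 (U = -161*(-⅐) = 23)
w(z, B) = B (w(z, B) = B + 3*0 = B + 0 = B)
n(d, G) = -1 + d - G (n(d, G) = (-1 + d) - G = -1 + d - G)
n(U, 97 - 1*(-1)) + 30967 = (-1 + 23 - (97 - 1*(-1))) + 30967 = (-1 + 23 - (97 + 1)) + 30967 = (-1 + 23 - 1*98) + 30967 = (-1 + 23 - 98) + 30967 = -76 + 30967 = 30891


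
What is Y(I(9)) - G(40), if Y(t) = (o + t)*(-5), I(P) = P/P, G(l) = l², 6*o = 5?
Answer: -9655/6 ≈ -1609.2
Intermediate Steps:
o = ⅚ (o = (⅙)*5 = ⅚ ≈ 0.83333)
I(P) = 1
Y(t) = -25/6 - 5*t (Y(t) = (⅚ + t)*(-5) = -25/6 - 5*t)
Y(I(9)) - G(40) = (-25/6 - 5*1) - 1*40² = (-25/6 - 5) - 1*1600 = -55/6 - 1600 = -9655/6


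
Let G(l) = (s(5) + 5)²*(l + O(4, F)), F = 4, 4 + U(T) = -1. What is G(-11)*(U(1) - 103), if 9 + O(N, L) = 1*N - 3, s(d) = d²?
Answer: 1846800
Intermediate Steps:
U(T) = -5 (U(T) = -4 - 1 = -5)
O(N, L) = -12 + N (O(N, L) = -9 + (1*N - 3) = -9 + (N - 3) = -9 + (-3 + N) = -12 + N)
G(l) = -7200 + 900*l (G(l) = (5² + 5)²*(l + (-12 + 4)) = (25 + 5)²*(l - 8) = 30²*(-8 + l) = 900*(-8 + l) = -7200 + 900*l)
G(-11)*(U(1) - 103) = (-7200 + 900*(-11))*(-5 - 103) = (-7200 - 9900)*(-108) = -17100*(-108) = 1846800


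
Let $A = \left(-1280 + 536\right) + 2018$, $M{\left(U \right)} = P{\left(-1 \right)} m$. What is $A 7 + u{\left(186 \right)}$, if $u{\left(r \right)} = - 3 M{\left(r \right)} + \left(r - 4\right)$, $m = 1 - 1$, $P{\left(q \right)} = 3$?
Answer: $9100$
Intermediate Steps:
$m = 0$ ($m = 1 - 1 = 0$)
$M{\left(U \right)} = 0$ ($M{\left(U \right)} = 3 \cdot 0 = 0$)
$A = 1274$ ($A = -744 + 2018 = 1274$)
$u{\left(r \right)} = -4 + r$ ($u{\left(r \right)} = \left(-3\right) 0 + \left(r - 4\right) = 0 + \left(r - 4\right) = 0 + \left(-4 + r\right) = -4 + r$)
$A 7 + u{\left(186 \right)} = 1274 \cdot 7 + \left(-4 + 186\right) = 8918 + 182 = 9100$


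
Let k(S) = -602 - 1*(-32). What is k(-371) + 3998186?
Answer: 3997616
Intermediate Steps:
k(S) = -570 (k(S) = -602 + 32 = -570)
k(-371) + 3998186 = -570 + 3998186 = 3997616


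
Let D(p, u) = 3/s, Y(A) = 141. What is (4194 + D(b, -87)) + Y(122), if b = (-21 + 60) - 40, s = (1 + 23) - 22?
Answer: 8673/2 ≈ 4336.5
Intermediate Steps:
s = 2 (s = 24 - 22 = 2)
b = -1 (b = 39 - 40 = -1)
D(p, u) = 3/2
(4194 + D(b, -87)) + Y(122) = (4194 + 3/2) + 141 = 8391/2 + 141 = 8673/2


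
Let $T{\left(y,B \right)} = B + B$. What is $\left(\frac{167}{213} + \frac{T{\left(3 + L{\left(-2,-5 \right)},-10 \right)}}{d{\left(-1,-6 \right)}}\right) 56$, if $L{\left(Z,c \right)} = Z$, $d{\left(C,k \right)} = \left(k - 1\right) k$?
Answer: $\frac{1224}{71} \approx 17.239$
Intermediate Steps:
$d{\left(C,k \right)} = k \left(-1 + k\right)$ ($d{\left(C,k \right)} = \left(-1 + k\right) k = k \left(-1 + k\right)$)
$T{\left(y,B \right)} = 2 B$
$\left(\frac{167}{213} + \frac{T{\left(3 + L{\left(-2,-5 \right)},-10 \right)}}{d{\left(-1,-6 \right)}}\right) 56 = \left(\frac{167}{213} + \frac{2 \left(-10\right)}{\left(-6\right) \left(-1 - 6\right)}\right) 56 = \left(167 \cdot \frac{1}{213} - \frac{20}{\left(-6\right) \left(-7\right)}\right) 56 = \left(\frac{167}{213} - \frac{20}{42}\right) 56 = \left(\frac{167}{213} - \frac{10}{21}\right) 56 = \frac{153}{497} \cdot 56 = \frac{1224}{71}$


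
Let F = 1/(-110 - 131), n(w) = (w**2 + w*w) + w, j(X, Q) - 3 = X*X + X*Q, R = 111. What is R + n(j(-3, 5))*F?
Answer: 26736/241 ≈ 110.94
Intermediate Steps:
j(X, Q) = 3 + X**2 + Q*X (j(X, Q) = 3 + (X*X + X*Q) = 3 + (X**2 + Q*X) = 3 + X**2 + Q*X)
n(w) = w + 2*w**2 (n(w) = (w**2 + w**2) + w = 2*w**2 + w = w + 2*w**2)
F = -1/241 (F = 1/(-241) = -1/241 ≈ -0.0041494)
R + n(j(-3, 5))*F = 111 + ((3 + (-3)**2 + 5*(-3))*(1 + 2*(3 + (-3)**2 + 5*(-3))))*(-1/241) = 111 + ((3 + 9 - 15)*(1 + 2*(3 + 9 - 15)))*(-1/241) = 111 - 3*(1 + 2*(-3))*(-1/241) = 111 - 3*(1 - 6)*(-1/241) = 111 - 3*(-5)*(-1/241) = 111 + 15*(-1/241) = 111 - 15/241 = 26736/241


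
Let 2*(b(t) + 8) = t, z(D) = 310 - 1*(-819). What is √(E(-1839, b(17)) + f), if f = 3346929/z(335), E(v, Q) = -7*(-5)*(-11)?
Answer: 2*√821986514/1129 ≈ 50.789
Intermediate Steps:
z(D) = 1129 (z(D) = 310 + 819 = 1129)
b(t) = -8 + t/2
E(v, Q) = -385 (E(v, Q) = 35*(-11) = -385)
f = 3346929/1129 ≈ 2964.5
√(E(-1839, b(17)) + f) = √(-385 + 3346929/1129) = √(2912264/1129) = 2*√821986514/1129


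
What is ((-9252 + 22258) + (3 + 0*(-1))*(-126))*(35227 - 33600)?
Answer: 20545756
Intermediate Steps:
((-9252 + 22258) + (3 + 0*(-1))*(-126))*(35227 - 33600) = (13006 + (3 + 0)*(-126))*1627 = (13006 + 3*(-126))*1627 = (13006 - 378)*1627 = 12628*1627 = 20545756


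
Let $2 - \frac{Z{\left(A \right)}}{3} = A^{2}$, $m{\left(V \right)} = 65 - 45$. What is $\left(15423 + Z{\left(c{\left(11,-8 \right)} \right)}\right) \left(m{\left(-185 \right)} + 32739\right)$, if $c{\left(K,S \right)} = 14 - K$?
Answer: $504554118$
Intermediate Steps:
$m{\left(V \right)} = 20$ ($m{\left(V \right)} = 65 - 45 = 20$)
$Z{\left(A \right)} = 6 - 3 A^{2}$
$\left(15423 + Z{\left(c{\left(11,-8 \right)} \right)}\right) \left(m{\left(-185 \right)} + 32739\right) = \left(15423 + \left(6 - 3 \left(14 - 11\right)^{2}\right)\right) \left(20 + 32739\right) = \left(15423 + \left(6 - 3 \left(14 - 11\right)^{2}\right)\right) 32759 = \left(15423 + \left(6 - 3 \cdot 3^{2}\right)\right) 32759 = \left(15423 + \left(6 - 27\right)\right) 32759 = \left(15423 - 21\right) 32759 = 15402 \cdot 32759 = 504554118$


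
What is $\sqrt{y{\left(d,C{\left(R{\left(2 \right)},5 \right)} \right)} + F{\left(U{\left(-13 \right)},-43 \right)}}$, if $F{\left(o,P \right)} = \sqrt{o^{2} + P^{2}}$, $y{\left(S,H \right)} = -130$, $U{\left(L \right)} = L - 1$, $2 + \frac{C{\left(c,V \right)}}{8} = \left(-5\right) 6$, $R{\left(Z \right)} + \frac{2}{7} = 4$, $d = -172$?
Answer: $\sqrt{-130 + \sqrt{2045}} \approx 9.2075 i$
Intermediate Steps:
$R{\left(Z \right)} = \frac{26}{7}$ ($R{\left(Z \right)} = - \frac{2}{7} + 4 = \frac{26}{7}$)
$C{\left(c,V \right)} = -256$ ($C{\left(c,V \right)} = -16 + 8 \left(\left(-5\right) 6\right) = -16 + 8 \left(-30\right) = -16 - 240 = -256$)
$U{\left(L \right)} = -1 + L$ ($U{\left(L \right)} = L - 1 = -1 + L$)
$F{\left(o,P \right)} = \sqrt{P^{2} + o^{2}}$
$\sqrt{y{\left(d,C{\left(R{\left(2 \right)},5 \right)} \right)} + F{\left(U{\left(-13 \right)},-43 \right)}} = \sqrt{-130 + \sqrt{\left(-43\right)^{2} + \left(-1 - 13\right)^{2}}} = \sqrt{-130 + \sqrt{1849 + \left(-14\right)^{2}}} = \sqrt{-130 + \sqrt{1849 + 196}} = \sqrt{-130 + \sqrt{2045}}$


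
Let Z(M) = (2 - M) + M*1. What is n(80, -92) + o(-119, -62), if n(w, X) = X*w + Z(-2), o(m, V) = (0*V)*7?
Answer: -7358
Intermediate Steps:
o(m, V) = 0 (o(m, V) = 0*7 = 0)
Z(M) = 2 (Z(M) = (2 - M) + M = 2)
n(w, X) = 2 + X*w (n(w, X) = X*w + 2 = 2 + X*w)
n(80, -92) + o(-119, -62) = (2 - 92*80) + 0 = (2 - 7360) + 0 = -7358 + 0 = -7358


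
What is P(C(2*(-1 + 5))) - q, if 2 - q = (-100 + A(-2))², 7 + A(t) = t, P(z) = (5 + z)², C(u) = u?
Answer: 12048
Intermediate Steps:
A(t) = -7 + t
q = -11879 (q = 2 - (-100 + (-7 - 2))² = 2 - (-100 - 9)² = 2 - 1*(-109)² = 2 - 1*11881 = 2 - 11881 = -11879)
P(C(2*(-1 + 5))) - q = (5 + 2*(-1 + 5))² - 1*(-11879) = (5 + 2*4)² + 11879 = (5 + 8)² + 11879 = 13² + 11879 = 169 + 11879 = 12048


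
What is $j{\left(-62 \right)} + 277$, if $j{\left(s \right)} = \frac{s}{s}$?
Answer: $278$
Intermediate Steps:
$j{\left(s \right)} = 1$
$j{\left(-62 \right)} + 277 = 1 + 277 = 278$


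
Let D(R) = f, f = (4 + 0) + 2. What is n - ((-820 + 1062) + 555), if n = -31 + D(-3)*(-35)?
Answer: -1038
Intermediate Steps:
f = 6 (f = 4 + 2 = 6)
D(R) = 6
n = -241 (n = -31 + 6*(-35) = -31 - 210 = -241)
n - ((-820 + 1062) + 555) = -241 - ((-820 + 1062) + 555) = -241 - (242 + 555) = -241 - 1*797 = -241 - 797 = -1038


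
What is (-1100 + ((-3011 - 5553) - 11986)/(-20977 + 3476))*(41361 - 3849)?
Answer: -721376391600/17501 ≈ -4.1219e+7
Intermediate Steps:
(-1100 + ((-3011 - 5553) - 11986)/(-20977 + 3476))*(41361 - 3849) = (-1100 + (-8564 - 11986)/(-17501))*37512 = (-1100 - 20550*(-1/17501))*37512 = (-1100 + 20550/17501)*37512 = -19230550/17501*37512 = -721376391600/17501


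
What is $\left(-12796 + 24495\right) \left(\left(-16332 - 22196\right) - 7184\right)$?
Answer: $-534784688$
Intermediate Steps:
$\left(-12796 + 24495\right) \left(\left(-16332 - 22196\right) - 7184\right) = 11699 \left(-38528 - 7184\right) = 11699 \left(-45712\right) = -534784688$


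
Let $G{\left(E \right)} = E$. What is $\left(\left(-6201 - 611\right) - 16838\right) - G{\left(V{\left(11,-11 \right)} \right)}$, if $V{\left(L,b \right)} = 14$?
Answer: $-23664$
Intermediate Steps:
$\left(\left(-6201 - 611\right) - 16838\right) - G{\left(V{\left(11,-11 \right)} \right)} = \left(\left(-6201 - 611\right) - 16838\right) - 14 = \left(-6812 - 16838\right) - 14 = -23650 - 14 = -23664$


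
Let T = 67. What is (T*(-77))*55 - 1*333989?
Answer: -617734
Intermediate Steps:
(T*(-77))*55 - 1*333989 = (67*(-77))*55 - 1*333989 = -5159*55 - 333989 = -283745 - 333989 = -617734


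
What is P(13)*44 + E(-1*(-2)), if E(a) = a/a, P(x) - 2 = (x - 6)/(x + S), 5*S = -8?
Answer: 6613/57 ≈ 116.02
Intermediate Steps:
S = -8/5 (S = (⅕)*(-8) = -8/5 ≈ -1.6000)
P(x) = 2 + (-6 + x)/(-8/5 + x) (P(x) = 2 + (x - 6)/(x - 8/5) = 2 + (-6 + x)/(-8/5 + x))
E(a) = 1
P(13)*44 + E(-1*(-2)) = ((-46 + 15*13)/(-8 + 5*13))*44 + 1 = ((-46 + 195)/(-8 + 65))*44 + 1 = (149/57)*44 + 1 = 6556/57 + 1 = 6613/57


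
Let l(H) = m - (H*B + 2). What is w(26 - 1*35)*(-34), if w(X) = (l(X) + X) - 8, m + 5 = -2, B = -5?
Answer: 2414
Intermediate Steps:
m = -7 (m = -5 - 2 = -7)
l(H) = -9 + 5*H (l(H) = -7 - (H*(-5) + 2) = -7 - (-5*H + 2) = -7 - (2 - 5*H) = -7 + (-2 + 5*H) = -9 + 5*H)
w(X) = -17 + 6*X (w(X) = ((-9 + 5*X) + X) - 8 = (-9 + 6*X) - 8 = -17 + 6*X)
w(26 - 1*35)*(-34) = (-17 + 6*(26 - 1*35))*(-34) = (-17 + 6*(26 - 35))*(-34) = (-17 + 6*(-9))*(-34) = (-17 - 54)*(-34) = -71*(-34) = 2414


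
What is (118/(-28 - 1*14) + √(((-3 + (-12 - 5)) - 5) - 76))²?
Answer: (59 - 21*I*√101)²/441 ≈ -93.107 - 56.471*I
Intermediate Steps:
(118/(-28 - 1*14) + √(((-3 + (-12 - 5)) - 5) - 76))² = (118/(-28 - 14) + √(((-3 - 17) - 5) - 76))² = (118/(-42) + √((-20 - 5) - 76))² = (118*(-1/42) + √(-25 - 76))² = (-59/21 + √(-101))² = (-59/21 + I*√101)²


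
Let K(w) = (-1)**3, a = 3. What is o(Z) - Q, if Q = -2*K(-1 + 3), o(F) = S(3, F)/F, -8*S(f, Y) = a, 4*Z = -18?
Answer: -23/12 ≈ -1.9167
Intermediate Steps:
Z = -9/2 (Z = (1/4)*(-18) = -9/2 ≈ -4.5000)
S(f, Y) = -3/8 (S(f, Y) = -1/8*3 = -3/8)
K(w) = -1
o(F) = -3/(8*F)
Q = 2 (Q = -2*(-1) = 2)
o(Z) - Q = -3/(8*(-9/2)) - 1*2 = -3/8*(-2/9) - 2 = 1/12 - 2 = -23/12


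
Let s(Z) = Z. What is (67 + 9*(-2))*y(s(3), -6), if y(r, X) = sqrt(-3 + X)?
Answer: 147*I ≈ 147.0*I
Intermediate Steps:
(67 + 9*(-2))*y(s(3), -6) = (67 + 9*(-2))*sqrt(-3 - 6) = (67 - 18)*sqrt(-9) = 49*(3*I) = 147*I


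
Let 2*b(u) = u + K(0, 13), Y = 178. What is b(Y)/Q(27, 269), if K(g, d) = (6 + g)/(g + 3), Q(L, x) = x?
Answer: 90/269 ≈ 0.33457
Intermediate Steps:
K(g, d) = (6 + g)/(3 + g)
b(u) = 1 + u/2 (b(u) = (u + (6 + 0)/(3 + 0))/2 = (u + 6/3)/2 = (u + (1/3)*6)/2 = (u + 2)/2 = (2 + u)/2 = 1 + u/2)
b(Y)/Q(27, 269) = (1 + (1/2)*178)/269 = (1 + 89)*(1/269) = 90*(1/269) = 90/269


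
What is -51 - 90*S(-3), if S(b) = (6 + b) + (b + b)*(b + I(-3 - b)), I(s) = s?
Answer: -1941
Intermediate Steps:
S(b) = 6 - 5*b (S(b) = (6 + b) + (b + b)*(b + (-3 - b)) = (6 + b) + (2*b)*(-3) = (6 + b) - 6*b = 6 - 5*b)
-51 - 90*S(-3) = -51 - 90*(6 - 5*(-3)) = -51 - 90*(6 + 15) = -51 - 90*21 = -51 - 1890 = -1941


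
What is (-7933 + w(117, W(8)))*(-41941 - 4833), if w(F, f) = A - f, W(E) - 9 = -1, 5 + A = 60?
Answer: 368859764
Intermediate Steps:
A = 55 (A = -5 + 60 = 55)
W(E) = 8 (W(E) = 9 - 1 = 8)
w(F, f) = 55 - f
(-7933 + w(117, W(8)))*(-41941 - 4833) = (-7933 + (55 - 1*8))*(-41941 - 4833) = (-7933 + (55 - 8))*(-46774) = (-7933 + 47)*(-46774) = -7886*(-46774) = 368859764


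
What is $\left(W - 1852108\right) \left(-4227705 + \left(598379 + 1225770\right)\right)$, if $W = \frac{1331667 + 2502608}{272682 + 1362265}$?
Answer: $\frac{7278194905943107556}{1634947} \approx 4.4516 \cdot 10^{12}$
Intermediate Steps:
$W = \frac{3834275}{1634947} \approx 2.3452$
$\left(W - 1852108\right) \left(-4227705 + \left(598379 + 1225770\right)\right) = \left(\frac{3834275}{1634947} - 1852108\right) \left(-4227705 + \left(598379 + 1225770\right)\right) = - \frac{3028094584001 \left(-4227705 + 1824149\right)}{1634947} = \left(- \frac{3028094584001}{1634947}\right) \left(-2403556\right) = \frac{7278194905943107556}{1634947}$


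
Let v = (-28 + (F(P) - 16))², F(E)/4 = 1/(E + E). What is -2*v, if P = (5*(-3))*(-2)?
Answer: -868562/225 ≈ -3860.3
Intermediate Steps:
P = 30 (P = -15*(-2) = 30)
F(E) = 2/E (F(E) = 4/(E + E) = 4/((2*E)) = 4*(1/(2*E)) = 2/E)
v = 434281/225 (v = (-28 + (2/30 - 16))² = (-28 + (2*(1/30) - 16))² = (-28 + (1/15 - 16))² = (-28 - 239/15)² = (-659/15)² = 434281/225 ≈ 1930.1)
-2*v = -2*434281/225 = -868562/225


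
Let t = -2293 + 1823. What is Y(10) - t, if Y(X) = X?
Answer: 480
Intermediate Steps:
t = -470
Y(10) - t = 10 - 1*(-470) = 10 + 470 = 480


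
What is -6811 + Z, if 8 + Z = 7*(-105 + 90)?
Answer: -6924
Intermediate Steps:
Z = -113 (Z = -8 + 7*(-105 + 90) = -8 + 7*(-15) = -8 - 105 = -113)
-6811 + Z = -6811 - 113 = -6924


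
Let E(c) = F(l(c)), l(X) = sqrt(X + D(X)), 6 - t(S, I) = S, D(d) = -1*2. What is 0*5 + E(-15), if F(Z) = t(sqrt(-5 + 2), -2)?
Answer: 6 - I*sqrt(3) ≈ 6.0 - 1.732*I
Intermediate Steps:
D(d) = -2
t(S, I) = 6 - S
l(X) = sqrt(-2 + X) (l(X) = sqrt(X - 2) = sqrt(-2 + X))
F(Z) = 6 - I*sqrt(3) (F(Z) = 6 - sqrt(-5 + 2) = 6 - sqrt(-3) = 6 - I*sqrt(3))
E(c) = 6 - I*sqrt(3)
0*5 + E(-15) = 0*5 + (6 - I*sqrt(3)) = 0 + (6 - I*sqrt(3)) = 6 - I*sqrt(3)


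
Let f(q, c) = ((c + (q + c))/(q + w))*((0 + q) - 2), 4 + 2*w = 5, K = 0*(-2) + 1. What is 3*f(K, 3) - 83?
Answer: -97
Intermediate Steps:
K = 1 (K = 0 + 1 = 1)
w = 1/2 (w = -2 + (1/2)*5 = -2 + 5/2 = 1/2 ≈ 0.50000)
f(q, c) = (-2 + q)*(q + 2*c)/(1/2 + q) (f(q, c) = ((c + (q + c))/(q + 1/2))*((0 + q) - 2) = ((c + (c + q))/(1/2 + q))*(q - 2) = ((q + 2*c)/(1/2 + q))*(-2 + q) = (-2 + q)*(q + 2*c)/(1/2 + q))
3*f(K, 3) - 83 = 3*(2*(1**2 - 4*3 - 2*1 + 2*3*1)/(1 + 2*1)) - 83 = 3*(2*(1 - 12 - 2 + 6)/(1 + 2)) - 83 = 3*(2*(-7)/3) - 83 = 3*(2*(1/3)*(-7)) - 83 = 3*(-14/3) - 83 = -14 - 83 = -97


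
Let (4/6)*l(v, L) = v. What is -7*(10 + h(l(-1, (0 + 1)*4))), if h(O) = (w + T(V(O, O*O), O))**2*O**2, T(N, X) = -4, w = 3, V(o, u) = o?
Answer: -343/4 ≈ -85.750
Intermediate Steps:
l(v, L) = 3*v/2
h(O) = O**2 (h(O) = (3 - 4)**2*O**2 = (-1)**2*O**2 = 1*O**2 = O**2)
-7*(10 + h(l(-1, (0 + 1)*4))) = -7*(10 + ((3/2)*(-1))**2) = -7*(10 + (-3/2)**2) = -7*(10 + 9/4) = -7*49/4 = -343/4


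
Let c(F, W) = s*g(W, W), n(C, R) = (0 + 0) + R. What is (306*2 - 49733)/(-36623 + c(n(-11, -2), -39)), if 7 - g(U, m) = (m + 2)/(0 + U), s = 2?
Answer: 1915719/1427825 ≈ 1.3417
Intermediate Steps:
n(C, R) = R (n(C, R) = 0 + R = R)
g(U, m) = 7 - (2 + m)/U (g(U, m) = 7 - (m + 2)/(0 + U) = 7 - (2 + m)/U)
c(F, W) = 2*(-2 + 6*W)/W (c(F, W) = 2*((-2 - W + 7*W)/W) = 2*((-2 + 6*W)/W) = 2*(-2 + 6*W)/W)
(306*2 - 49733)/(-36623 + c(n(-11, -2), -39)) = (306*2 - 49733)/(-36623 + (12 - 4/(-39))) = (612 - 49733)/(-36623 + (12 - 4*(-1/39))) = -49121/(-36623 + (12 + 4/39)) = -49121/(-36623 + 472/39) = -49121/(-1427825/39) = -49121*(-39/1427825) = 1915719/1427825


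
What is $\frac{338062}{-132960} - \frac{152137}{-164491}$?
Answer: $- \frac{17690010461}{10935361680} \approx -1.6177$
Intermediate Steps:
$\frac{338062}{-132960} - \frac{152137}{-164491} = 338062 \left(- \frac{1}{132960}\right) - - \frac{152137}{164491} = - \frac{169031}{66480} + \frac{152137}{164491} = - \frac{17690010461}{10935361680}$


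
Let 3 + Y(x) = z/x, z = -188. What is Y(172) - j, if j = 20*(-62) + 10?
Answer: 52714/43 ≈ 1225.9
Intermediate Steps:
Y(x) = -3 - 188/x
j = -1230 (j = -1240 + 10 = -1230)
Y(172) - j = (-3 - 188/172) - 1*(-1230) = (-3 - 188*1/172) + 1230 = (-3 - 47/43) + 1230 = -176/43 + 1230 = 52714/43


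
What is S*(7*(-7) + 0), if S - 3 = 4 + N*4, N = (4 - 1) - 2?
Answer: -539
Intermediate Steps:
N = 1 (N = 3 - 2 = 1)
S = 11 (S = 3 + (4 + 1*4) = 3 + (4 + 4) = 3 + 8 = 11)
S*(7*(-7) + 0) = 11*(7*(-7) + 0) = 11*(-49 + 0) = 11*(-49) = -539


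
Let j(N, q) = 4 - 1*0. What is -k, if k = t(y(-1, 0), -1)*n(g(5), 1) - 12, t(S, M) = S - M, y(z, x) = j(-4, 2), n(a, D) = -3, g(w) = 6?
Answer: 27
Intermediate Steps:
j(N, q) = 4 (j(N, q) = 4 + 0 = 4)
y(z, x) = 4
k = -27 (k = (4 - 1*(-1))*(-3) - 12 = (4 + 1)*(-3) - 12 = 5*(-3) - 12 = -15 - 12 = -27)
-k = -1*(-27) = 27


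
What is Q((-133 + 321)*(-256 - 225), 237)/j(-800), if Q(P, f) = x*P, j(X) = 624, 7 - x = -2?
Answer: -5217/4 ≈ -1304.3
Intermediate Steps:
x = 9 (x = 7 - 1*(-2) = 7 + 2 = 9)
Q(P, f) = 9*P
Q((-133 + 321)*(-256 - 225), 237)/j(-800) = (9*((-133 + 321)*(-256 - 225)))/624 = (9*(188*(-481)))*(1/624) = (9*(-90428))*(1/624) = -813852*1/624 = -5217/4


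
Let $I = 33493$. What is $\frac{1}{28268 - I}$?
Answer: $- \frac{1}{5225} \approx -0.00019139$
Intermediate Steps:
$\frac{1}{28268 - I} = \frac{1}{28268 - 33493} = \frac{1}{-5225} = - \frac{1}{5225}$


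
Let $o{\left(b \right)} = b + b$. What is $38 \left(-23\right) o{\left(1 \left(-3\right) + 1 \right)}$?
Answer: $3496$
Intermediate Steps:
$o{\left(b \right)} = 2 b$
$38 \left(-23\right) o{\left(1 \left(-3\right) + 1 \right)} = 38 \left(-23\right) 2 \left(1 \left(-3\right) + 1\right) = - 874 \cdot 2 \left(-3 + 1\right) = - 874 \cdot 2 \left(-2\right) = \left(-874\right) \left(-4\right) = 3496$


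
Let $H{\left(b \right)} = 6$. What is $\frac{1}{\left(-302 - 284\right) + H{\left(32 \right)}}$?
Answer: $- \frac{1}{580} \approx -0.0017241$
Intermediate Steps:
$\frac{1}{\left(-302 - 284\right) + H{\left(32 \right)}} = \frac{1}{\left(-302 - 284\right) + 6} = \frac{1}{-586 + 6} = \frac{1}{-580} = - \frac{1}{580}$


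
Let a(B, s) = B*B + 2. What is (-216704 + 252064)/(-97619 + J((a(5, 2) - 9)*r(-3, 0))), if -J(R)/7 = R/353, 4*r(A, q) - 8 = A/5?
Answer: -124820800/344597401 ≈ -0.36222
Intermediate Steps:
a(B, s) = 2 + B**2 (a(B, s) = B**2 + 2 = 2 + B**2)
r(A, q) = 2 + A/20 (r(A, q) = 2 + (A/5)/4 = 2 + A/20)
J(R) = -7*R/353
(-216704 + 252064)/(-97619 + J((a(5, 2) - 9)*r(-3, 0))) = (-216704 + 252064)/(-97619 - 7*((2 + 5**2) - 9)*(2 + (1/20)*(-3))/353) = 35360/(-97619 - 7*((2 + 25) - 9)*(2 - 3/20)/353) = 35360/(-97619 - 7*(27 - 9)*37/(353*20)) = 35360/(-97619 - 126*37/(353*20)) = 35360/(-97619 - 7/353*333/10) = 35360/(-97619 - 2331/3530) = 35360/(-344597401/3530) = 35360*(-3530/344597401) = -124820800/344597401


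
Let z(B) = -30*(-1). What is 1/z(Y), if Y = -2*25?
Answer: 1/30 ≈ 0.033333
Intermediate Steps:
Y = -50
z(B) = 30
1/z(Y) = 1/30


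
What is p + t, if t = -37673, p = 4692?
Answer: -32981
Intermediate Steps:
p + t = 4692 - 37673 = -32981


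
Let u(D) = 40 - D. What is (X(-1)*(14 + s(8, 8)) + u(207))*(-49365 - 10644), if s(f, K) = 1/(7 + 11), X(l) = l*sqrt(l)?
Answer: 10021503 + 5060759*I/6 ≈ 1.0022e+7 + 8.4346e+5*I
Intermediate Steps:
X(l) = l**(3/2)
s(f, K) = 1/18
(X(-1)*(14 + s(8, 8)) + u(207))*(-49365 - 10644) = ((-1)**(3/2)*(14 + 1/18) + (40 - 1*207))*(-49365 - 10644) = (-I*(253/18) + (40 - 207))*(-60009) = (-253*I/18 - 167)*(-60009) = (-167 - 253*I/18)*(-60009) = 10021503 + 5060759*I/6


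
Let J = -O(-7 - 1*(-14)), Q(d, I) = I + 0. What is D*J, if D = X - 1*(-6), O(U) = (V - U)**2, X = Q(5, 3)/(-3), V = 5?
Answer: -20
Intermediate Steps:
Q(d, I) = I
X = -1 (X = 3/(-3) = 3*(-1/3) = -1)
O(U) = (5 - U)**2
D = 5 (D = -1 - 1*(-6) = -1 + 6 = 5)
J = -4 (J = -(-5 + (-7 - 1*(-14)))**2 = -(-5 + (-7 + 14))**2 = -(-5 + 7)**2 = -1*2**2 = -1*4 = -4)
D*J = 5*(-4) = -20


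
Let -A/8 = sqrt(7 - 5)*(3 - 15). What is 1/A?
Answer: sqrt(2)/192 ≈ 0.0073657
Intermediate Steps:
A = 96*sqrt(2) (A = -8*sqrt(7 - 5)*(3 - 15) = -8*sqrt(2)*(-12) = -(-96)*sqrt(2) = 96*sqrt(2) ≈ 135.76)
1/A = 1/(96*sqrt(2)) = sqrt(2)/192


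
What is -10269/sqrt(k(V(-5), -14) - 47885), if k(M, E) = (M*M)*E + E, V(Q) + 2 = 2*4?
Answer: 10269*I*sqrt(48403)/48403 ≈ 46.676*I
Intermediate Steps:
V(Q) = 6 (V(Q) = -2 + 2*4 = -2 + 8 = 6)
k(M, E) = E + E*M**2 (k(M, E) = M**2*E + E = E*M**2 + E = E + E*M**2)
-10269/sqrt(k(V(-5), -14) - 47885) = -10269/sqrt(-14*(1 + 6**2) - 47885) = -10269/sqrt(-14*(1 + 36) - 47885) = -10269/sqrt(-14*37 - 47885) = -10269/sqrt(-518 - 47885) = -10269*(-I*sqrt(48403)/48403) = -(-10269)*I*sqrt(48403)/48403 = 10269*I*sqrt(48403)/48403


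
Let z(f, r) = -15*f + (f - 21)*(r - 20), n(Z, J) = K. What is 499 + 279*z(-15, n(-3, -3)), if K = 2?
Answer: 244066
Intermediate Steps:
n(Z, J) = 2
z(f, r) = -15*f + (-21 + f)*(-20 + r)
499 + 279*z(-15, n(-3, -3)) = 499 + 279*(420 - 35*(-15) - 21*2 - 15*2) = 499 + 279*(420 + 525 - 42 - 30) = 499 + 279*873 = 499 + 243567 = 244066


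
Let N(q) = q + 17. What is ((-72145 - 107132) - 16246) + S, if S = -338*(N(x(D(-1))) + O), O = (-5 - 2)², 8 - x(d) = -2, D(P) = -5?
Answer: -221211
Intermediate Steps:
x(d) = 10 (x(d) = 8 - 1*(-2) = 8 + 2 = 10)
O = 49 (O = (-7)² = 49)
N(q) = 17 + q
S = -25688 (S = -338*((17 + 10) + 49) = -338*(27 + 49) = -338*76 = -25688)
((-72145 - 107132) - 16246) + S = ((-72145 - 107132) - 16246) - 25688 = (-179277 - 16246) - 25688 = -195523 - 25688 = -221211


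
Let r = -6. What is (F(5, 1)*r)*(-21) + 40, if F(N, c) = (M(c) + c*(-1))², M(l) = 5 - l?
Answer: 1174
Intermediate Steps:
F(N, c) = (5 - 2*c)² (F(N, c) = ((5 - c) + c*(-1))² = ((5 - c) - c)² = (5 - 2*c)²)
(F(5, 1)*r)*(-21) + 40 = ((-5 + 2*1)²*(-6))*(-21) + 40 = ((-5 + 2)²*(-6))*(-21) + 40 = ((-3)²*(-6))*(-21) + 40 = (9*(-6))*(-21) + 40 = -54*(-21) + 40 = 1134 + 40 = 1174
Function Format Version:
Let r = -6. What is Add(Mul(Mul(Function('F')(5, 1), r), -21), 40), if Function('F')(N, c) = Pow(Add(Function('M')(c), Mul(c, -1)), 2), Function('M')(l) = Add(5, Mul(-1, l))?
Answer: 1174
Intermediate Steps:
Function('F')(N, c) = Pow(Add(5, Mul(-2, c)), 2) (Function('F')(N, c) = Pow(Add(Add(5, Mul(-1, c)), Mul(c, -1)), 2) = Pow(Add(Add(5, Mul(-1, c)), Mul(-1, c)), 2) = Pow(Add(5, Mul(-2, c)), 2))
Add(Mul(Mul(Function('F')(5, 1), r), -21), 40) = Add(Mul(Mul(Pow(Add(-5, Mul(2, 1)), 2), -6), -21), 40) = Add(Mul(Mul(Pow(Add(-5, 2), 2), -6), -21), 40) = Add(Mul(Mul(Pow(-3, 2), -6), -21), 40) = Add(Mul(Mul(9, -6), -21), 40) = Add(Mul(-54, -21), 40) = Add(1134, 40) = 1174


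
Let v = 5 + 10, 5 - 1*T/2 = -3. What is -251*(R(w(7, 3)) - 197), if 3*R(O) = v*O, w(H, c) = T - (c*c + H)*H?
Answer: 169927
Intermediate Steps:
T = 16 (T = 10 - 2*(-3) = 10 + 6 = 16)
v = 15
w(H, c) = 16 - H*(H + c²) (w(H, c) = 16 - (c*c + H)*H = 16 - (c² + H)*H = 16 - (H + c²)*H = 16 - H*(H + c²))
R(O) = 5*O (R(O) = (15*O)/3 = 5*O)
-251*(R(w(7, 3)) - 197) = -251*(5*(16 - 1*7² - 1*7*3²) - 197) = -251*(5*(16 - 1*49 - 1*7*9) - 197) = -251*(5*(16 - 49 - 63) - 197) = -251*(5*(-96) - 197) = -251*(-480 - 197) = -251*(-677) = 169927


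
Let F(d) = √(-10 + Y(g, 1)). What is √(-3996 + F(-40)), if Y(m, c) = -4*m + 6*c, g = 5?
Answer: √(-3996 + 2*I*√6) ≈ 0.0387 + 63.214*I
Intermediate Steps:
F(d) = 2*I*√6 (F(d) = √(-10 + (-4*5 + 6*1)) = √(-10 + (-20 + 6)) = √(-10 - 14) = √(-24) = 2*I*√6)
√(-3996 + F(-40)) = √(-3996 + 2*I*√6)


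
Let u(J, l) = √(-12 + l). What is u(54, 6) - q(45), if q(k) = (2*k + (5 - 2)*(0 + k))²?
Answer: -50625 + I*√6 ≈ -50625.0 + 2.4495*I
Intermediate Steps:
q(k) = 25*k² (q(k) = (2*k + 3*k)² = (5*k)² = 25*k²)
u(54, 6) - q(45) = √(-12 + 6) - 25*45² = √(-6) - 25*2025 = I*√6 - 1*50625 = I*√6 - 50625 = -50625 + I*√6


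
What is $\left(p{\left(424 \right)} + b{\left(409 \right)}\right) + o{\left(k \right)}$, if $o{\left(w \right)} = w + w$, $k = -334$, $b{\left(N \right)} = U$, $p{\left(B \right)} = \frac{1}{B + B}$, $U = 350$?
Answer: $- \frac{269663}{848} \approx -318.0$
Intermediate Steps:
$p{\left(B \right)} = \frac{1}{2 B}$
$b{\left(N \right)} = 350$
$o{\left(w \right)} = 2 w$
$\left(p{\left(424 \right)} + b{\left(409 \right)}\right) + o{\left(k \right)} = \left(\frac{1}{2 \cdot 424} + 350\right) + 2 \left(-334\right) = \left(\frac{1}{2} \cdot \frac{1}{424} + 350\right) - 668 = \left(\frac{1}{848} + 350\right) - 668 = \frac{296801}{848} - 668 = - \frac{269663}{848}$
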